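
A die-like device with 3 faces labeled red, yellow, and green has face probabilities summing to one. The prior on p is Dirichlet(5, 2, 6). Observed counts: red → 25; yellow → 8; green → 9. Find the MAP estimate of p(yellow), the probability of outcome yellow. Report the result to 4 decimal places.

The posterior is Dirichlet(αᵢ + nᵢ) = Dirichlet(30, 10, 15).
For a Dirichlet(a₁,…,a_K) with all aᵢ > 1, the mode has j-th component (aⱼ − 1)/(Σaᵢ − K).
Here Σaᵢ = 55 and K = 3, so p(yellow) = (10 − 1)/(55 − 3) = 9/52 ≈ 0.1731.

MAP estimate of p(yellow) = 0.1731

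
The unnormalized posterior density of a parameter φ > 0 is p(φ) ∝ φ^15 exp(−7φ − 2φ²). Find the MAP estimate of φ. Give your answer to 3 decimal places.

φ̂_MAP = 1.250

ℓ'(φ) = 15/φ − 7 − 4φ. Setting this to zero and multiplying by φ: 4φ² + 7φ − 15 = 0.
φ = (−7 + √(7² + 4·4·15)) / (2·4) = (−7 + √289) / 8 = (−7 + 17)/8 = 5/4.
ℓ''(φ) = −15/φ² − 4 < 0, confirming a maximum.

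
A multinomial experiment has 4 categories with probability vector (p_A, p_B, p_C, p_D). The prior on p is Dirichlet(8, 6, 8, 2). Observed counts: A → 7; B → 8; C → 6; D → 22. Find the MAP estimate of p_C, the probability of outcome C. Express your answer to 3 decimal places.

The posterior is Dirichlet(αᵢ + nᵢ) = Dirichlet(15, 14, 14, 24).
For a Dirichlet(a₁,…,a_K) with all aᵢ > 1, the mode has j-th component (aⱼ − 1)/(Σaᵢ − K).
Here Σaᵢ = 67 and K = 4, so p_C = (14 − 1)/(67 − 4) = 13/63 ≈ 0.206.

MAP estimate of p_C = 0.206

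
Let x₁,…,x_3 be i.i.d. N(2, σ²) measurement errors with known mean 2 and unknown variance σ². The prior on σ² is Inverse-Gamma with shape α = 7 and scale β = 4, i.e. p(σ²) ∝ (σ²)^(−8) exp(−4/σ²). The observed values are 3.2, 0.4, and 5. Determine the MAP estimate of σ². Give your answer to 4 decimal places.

Sum of squared deviations about the known mean: SS = (3.2−2)² + (0.4−2)² + (5−2)² = 13.
The Normal likelihood contributes (σ²)^(−n/2) exp(−SS/(2σ²)), so the posterior is Inverse-Gamma(α + n/2, β + SS/2) = Inverse-Gamma(8.5, 10.5).
The mode of Inverse-Gamma(a, b) is b/(a+1) = 10.5/9.5 ≈ 1.1053.

σ̂²_MAP = 1.1053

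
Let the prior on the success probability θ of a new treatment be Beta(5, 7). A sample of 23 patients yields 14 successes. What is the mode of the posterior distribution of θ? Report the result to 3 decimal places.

Prior: Beta(5, 7).
Data: 14 successes in 23 trials. The binomial likelihood contributes θ^14(1−θ)^9, so the posterior is Beta(5+14, 7+9) = Beta(19, 16).
For Beta(a, b) with a, b > 1 the mode is (a−1)/(a+b−2) = 18/33 ≈ 0.545.

θ̂_MAP = 0.545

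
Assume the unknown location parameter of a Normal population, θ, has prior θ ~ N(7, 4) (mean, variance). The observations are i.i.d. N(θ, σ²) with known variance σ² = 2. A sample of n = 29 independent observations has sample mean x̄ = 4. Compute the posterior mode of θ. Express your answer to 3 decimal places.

θ̂_MAP = 4.051

n = 29, x̄ = 4.
For a Normal prior and Normal likelihood with known variance, the posterior is Normal; its mode equals its mean, the precision-weighted average.
Prior precision 1/σ₀² = 1/4 = 0.25; data precision n/σ² = 29/2 = 14.5.
θ̂ = (0.25·7 + 14.5·4) / (0.25 + 14.5) = 59.75/14.75 = 239/59 ≈ 4.051.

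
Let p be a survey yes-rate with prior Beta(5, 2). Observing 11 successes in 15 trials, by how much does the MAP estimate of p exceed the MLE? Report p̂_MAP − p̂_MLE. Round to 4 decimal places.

MAP − MLE = 0.0167

Posterior is Beta(16, 6); MAP = (16−1)/(22−2) = 15/20 ≈ 0.75000.
MLE ignores the prior: p̂_MLE = k/n = 11/15 ≈ 0.73333.
Difference = 15/20 − 11/15 = 1/60 ≈ 0.0167.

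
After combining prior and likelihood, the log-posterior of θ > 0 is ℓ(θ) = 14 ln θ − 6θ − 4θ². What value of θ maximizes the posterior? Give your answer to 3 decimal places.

θ̂_MAP = 1.000

ℓ'(θ) = 14/θ − 6 − 8θ. Setting this to zero and multiplying by θ: 8θ² + 6θ − 14 = 0.
θ = (−6 + √(6² + 4·8·14)) / (2·8) = (−6 + √484) / 16 = (−6 + 22)/16 = 1.
ℓ''(θ) = −14/θ² − 8 < 0, confirming a maximum.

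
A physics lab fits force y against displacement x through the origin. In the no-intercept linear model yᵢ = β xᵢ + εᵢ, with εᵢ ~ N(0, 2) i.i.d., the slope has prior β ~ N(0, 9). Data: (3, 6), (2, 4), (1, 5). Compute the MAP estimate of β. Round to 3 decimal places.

log p(β | y) = −Σ(yᵢ − βxᵢ)²/(2·2) − β²/(2·9) + const.
Setting the derivative to zero: Σxᵢ(yᵢ − βxᵢ)/2 − β/9 = 0, so β = Σxᵢyᵢ / (Σxᵢ² + σ²/τ²).
Σxᵢyᵢ = 3·6 + 2·4 + 1·5 = 31; Σxᵢ² = 14; σ²/τ² = 2/9.
β̂_MAP = 31 / (14 + 2/9) = 31/(128/9) = 279/128 ≈ 2.180.

β̂_MAP = 2.180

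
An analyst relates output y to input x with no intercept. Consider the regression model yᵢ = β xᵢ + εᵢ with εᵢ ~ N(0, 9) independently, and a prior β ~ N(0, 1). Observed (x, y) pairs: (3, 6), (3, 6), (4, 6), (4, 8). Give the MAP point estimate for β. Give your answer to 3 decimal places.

log p(β | y) = −Σ(yᵢ − βxᵢ)²/(2·9) − β²/(2·1) + const.
Setting the derivative to zero: Σxᵢ(yᵢ − βxᵢ)/9 − β/1 = 0, so β = Σxᵢyᵢ / (Σxᵢ² + σ²/τ²).
Σxᵢyᵢ = 3·6 + 3·6 + 4·6 + 4·8 = 92; Σxᵢ² = 50; σ²/τ² = 9.
β̂_MAP = 92 / (50 + 9) = 92/59 ≈ 1.559.

β̂_MAP = 1.559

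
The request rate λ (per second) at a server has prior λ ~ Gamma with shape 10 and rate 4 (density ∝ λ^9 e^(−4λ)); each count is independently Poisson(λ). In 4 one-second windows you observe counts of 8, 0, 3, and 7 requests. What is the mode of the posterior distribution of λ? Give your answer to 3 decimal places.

λ̂_MAP = 3.375

Σxᵢ = 8+0+3+7 = 18, with n = 4.
Posterior ∝ λ^9e^(−4λ) · λ^18e^(−4λ) = λ^27e^(−8λ), i.e. Gamma(shape=28, rate=8).
The mode of a Gamma(a, b) with a ≥ 1 (shape–rate) is (a−1)/b = 27/8 ≈ 3.375.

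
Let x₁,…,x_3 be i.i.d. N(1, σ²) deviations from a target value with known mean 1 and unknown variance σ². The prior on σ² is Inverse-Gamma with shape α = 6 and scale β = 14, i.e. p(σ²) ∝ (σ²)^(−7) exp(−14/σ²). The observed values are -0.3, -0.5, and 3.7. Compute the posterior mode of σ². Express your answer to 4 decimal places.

Sum of squared deviations about the known mean: SS = (-0.3−1)² + (-0.5−1)² + (3.7−1)² = 11.23.
The Normal likelihood contributes (σ²)^(−n/2) exp(−SS/(2σ²)), so the posterior is Inverse-Gamma(α + n/2, β + SS/2) = Inverse-Gamma(7.5, 19.615).
The mode of Inverse-Gamma(a, b) is b/(a+1) = 19.615/8.5 ≈ 2.3076.

σ̂²_MAP = 2.3076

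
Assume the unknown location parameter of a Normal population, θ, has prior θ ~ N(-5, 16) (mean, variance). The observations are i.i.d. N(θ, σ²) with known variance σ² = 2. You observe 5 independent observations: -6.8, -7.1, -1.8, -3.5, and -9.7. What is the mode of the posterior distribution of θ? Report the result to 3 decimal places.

n = 5; x̄ = ((-6.8) + (-7.1) + (-1.8) + (-3.5) + (-9.7))/5 = -28.9/5 = -5.78.
For a Normal prior and Normal likelihood with known variance, the posterior is Normal; its mode equals its mean, the precision-weighted average.
Prior precision 1/σ₀² = 1/16 = 0.0625; data precision n/σ² = 5/2 = 2.5.
θ̂ = (0.0625·(-5) + 2.5·(-5.78)) / (0.0625 + 2.5) = (-14.7625)/2.5625 = -1181/205 ≈ -5.761.

θ̂_MAP = -5.761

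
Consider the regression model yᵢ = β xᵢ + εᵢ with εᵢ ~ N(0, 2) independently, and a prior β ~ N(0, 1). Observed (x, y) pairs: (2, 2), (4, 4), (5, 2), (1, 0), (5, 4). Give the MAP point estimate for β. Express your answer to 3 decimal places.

log p(β | y) = −Σ(yᵢ − βxᵢ)²/(2·2) − β²/(2·1) + const.
Setting the derivative to zero: Σxᵢ(yᵢ − βxᵢ)/2 − β/1 = 0, so β = Σxᵢyᵢ / (Σxᵢ² + σ²/τ²).
Σxᵢyᵢ = 2·2 + 4·4 + 5·2 + 1·0 + 5·4 = 50; Σxᵢ² = 71; σ²/τ² = 2.
β̂_MAP = 50 / (71 + 2) = 50/73 ≈ 0.685.

β̂_MAP = 0.685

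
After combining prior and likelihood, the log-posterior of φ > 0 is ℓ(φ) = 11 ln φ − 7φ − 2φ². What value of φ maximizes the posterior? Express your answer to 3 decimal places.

φ̂_MAP = 1.000

ℓ'(φ) = 11/φ − 7 − 4φ. Setting this to zero and multiplying by φ: 4φ² + 7φ − 11 = 0.
φ = (−7 + √(7² + 4·4·11)) / (2·4) = (−7 + √225) / 8 = (−7 + 15)/8 = 1.
ℓ''(φ) = −11/φ² − 4 < 0, confirming a maximum.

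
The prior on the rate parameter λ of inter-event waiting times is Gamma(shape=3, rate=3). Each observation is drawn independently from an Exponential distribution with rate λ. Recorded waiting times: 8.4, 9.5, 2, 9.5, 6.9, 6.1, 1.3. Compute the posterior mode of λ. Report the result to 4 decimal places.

λ̂_MAP = 0.1927

The Exponential(rate=λ) likelihood is ∝ λ^n e^(−λΣtᵢ). Here n = 7 and Σtᵢ = 8.4 + 9.5 + 2 + 9.5 + 6.9 + 6.1 + 1.3 = 43.7.
Posterior ∝ λ^2e^(−3λ) · λ^7e^(−43.7λ) = λ^9e^(−46.7λ), i.e. Gamma(10, 46.7).
Mode = (a−1)/b = 9/46.7 ≈ 0.1927.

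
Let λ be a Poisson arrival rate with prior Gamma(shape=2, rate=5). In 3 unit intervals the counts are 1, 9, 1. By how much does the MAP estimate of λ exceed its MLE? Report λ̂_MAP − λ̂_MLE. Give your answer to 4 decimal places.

Σxᵢ = 11. Posterior is Gamma(13, 8); MAP = (13−1)/8 = 12/8 ≈ 1.50000.
MLE = x̄ = 11/3 ≈ 3.66667.
Difference = 12/8 − 11/3 = -13/6 ≈ -2.1667.

MAP − MLE = -2.1667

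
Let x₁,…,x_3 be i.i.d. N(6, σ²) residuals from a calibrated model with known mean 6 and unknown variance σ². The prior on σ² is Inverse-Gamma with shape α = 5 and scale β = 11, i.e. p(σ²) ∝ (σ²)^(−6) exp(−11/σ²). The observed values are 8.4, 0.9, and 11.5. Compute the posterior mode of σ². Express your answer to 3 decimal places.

Sum of squared deviations about the known mean: SS = (8.4−6)² + (0.9−6)² + (11.5−6)² = 62.02.
The Normal likelihood contributes (σ²)^(−n/2) exp(−SS/(2σ²)), so the posterior is Inverse-Gamma(α + n/2, β + SS/2) = Inverse-Gamma(6.5, 42.01).
The mode of Inverse-Gamma(a, b) is b/(a+1) = 42.01/7.5 ≈ 5.601.

σ̂²_MAP = 5.601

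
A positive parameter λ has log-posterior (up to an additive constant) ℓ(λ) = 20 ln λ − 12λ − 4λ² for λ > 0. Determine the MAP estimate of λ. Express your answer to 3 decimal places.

λ̂_MAP = 1.000

ℓ'(λ) = 20/λ − 12 − 8λ. Setting this to zero and multiplying by λ: 8λ² + 12λ − 20 = 0.
λ = (−12 + √(12² + 4·8·20)) / (2·8) = (−12 + √784) / 16 = (−12 + 28)/16 = 1.
ℓ''(λ) = −20/λ² − 8 < 0, confirming a maximum.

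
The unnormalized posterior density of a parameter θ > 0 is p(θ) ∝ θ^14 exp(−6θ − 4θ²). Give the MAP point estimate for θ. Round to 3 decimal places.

θ̂_MAP = 1.000

ℓ'(θ) = 14/θ − 6 − 8θ. Setting this to zero and multiplying by θ: 8θ² + 6θ − 14 = 0.
θ = (−6 + √(6² + 4·8·14)) / (2·8) = (−6 + √484) / 16 = (−6 + 22)/16 = 1.
ℓ''(θ) = −14/θ² − 8 < 0, confirming a maximum.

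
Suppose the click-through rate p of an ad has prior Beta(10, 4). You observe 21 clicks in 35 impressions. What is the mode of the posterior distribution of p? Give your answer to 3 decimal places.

Prior: Beta(10, 4).
Data: 21 successes in 35 trials. The binomial likelihood contributes p^21(1−p)^14, so the posterior is Beta(10+21, 4+14) = Beta(31, 18).
For Beta(a, b) with a, b > 1 the mode is (a−1)/(a+b−2) = 30/47 ≈ 0.638.

p̂_MAP = 0.638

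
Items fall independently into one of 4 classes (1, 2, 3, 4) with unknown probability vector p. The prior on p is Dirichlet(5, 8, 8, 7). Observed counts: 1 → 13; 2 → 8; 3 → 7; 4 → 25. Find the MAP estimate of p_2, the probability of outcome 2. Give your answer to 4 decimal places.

MAP estimate: 0.1948

The posterior is Dirichlet(αᵢ + nᵢ) = Dirichlet(18, 16, 15, 32).
For a Dirichlet(a₁,…,a_K) with all aᵢ > 1, the mode has j-th component (aⱼ − 1)/(Σaᵢ − K).
Here Σaᵢ = 81 and K = 4, so p_2 = (16 − 1)/(81 − 4) = 15/77 ≈ 0.1948.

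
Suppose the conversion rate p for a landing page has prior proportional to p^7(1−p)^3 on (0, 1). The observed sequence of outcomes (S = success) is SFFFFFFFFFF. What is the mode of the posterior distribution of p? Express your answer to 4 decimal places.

The prior density ∝ p^7(1−p)^3 is the kernel of Beta(8, 4).
Data: 1 success in 11 trials (from the sequence). The binomial likelihood contributes p(1−p)^10, so the posterior is Beta(8+1, 4+10) = Beta(9, 14).
For Beta(a, b) with a, b > 1 the mode is (a−1)/(a+b−2) = 8/21 ≈ 0.3810.

p̂_MAP = 0.3810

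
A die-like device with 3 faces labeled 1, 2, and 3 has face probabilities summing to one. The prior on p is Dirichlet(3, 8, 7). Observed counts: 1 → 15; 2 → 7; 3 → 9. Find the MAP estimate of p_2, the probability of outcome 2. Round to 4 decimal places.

The posterior is Dirichlet(αᵢ + nᵢ) = Dirichlet(18, 15, 16).
For a Dirichlet(a₁,…,a_K) with all aᵢ > 1, the mode has j-th component (aⱼ − 1)/(Σaᵢ − K).
Here Σaᵢ = 49 and K = 3, so p_2 = (15 − 1)/(49 − 3) = 14/46 ≈ 0.3043.

MAP estimate: 0.3043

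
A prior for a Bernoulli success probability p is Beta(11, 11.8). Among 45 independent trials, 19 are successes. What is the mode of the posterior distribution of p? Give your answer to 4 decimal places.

Prior: Beta(11, 11.8).
Data: 19 successes in 45 trials. The binomial likelihood contributes p^19(1−p)^26, so the posterior is Beta(11+19, 11.8+26) = Beta(30, 37.8).
For Beta(a, b) with a, b > 1 the mode is (a−1)/(a+b−2) = 29/65.8 ≈ 0.4407.

p̂_MAP = 0.4407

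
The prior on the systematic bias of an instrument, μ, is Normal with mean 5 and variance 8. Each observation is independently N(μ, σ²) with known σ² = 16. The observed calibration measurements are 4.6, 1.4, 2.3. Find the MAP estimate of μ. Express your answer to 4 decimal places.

μ̂_MAP = 3.6600

n = 3; x̄ = (4.6 + 1.4 + 2.3)/3 = 8.3/3 = 83/30 ≈ 2.7667.
For a Normal prior and Normal likelihood with known variance, the posterior is Normal; its mode equals its mean, the precision-weighted average.
Prior precision 1/σ₀² = 1/8 = 0.125; data precision n/σ² = 3/16 = 0.1875.
μ̂ = (0.125·5 + 0.1875·(83/30)) / (0.125 + 0.1875) = 1.14375/0.3125 = 3.6600.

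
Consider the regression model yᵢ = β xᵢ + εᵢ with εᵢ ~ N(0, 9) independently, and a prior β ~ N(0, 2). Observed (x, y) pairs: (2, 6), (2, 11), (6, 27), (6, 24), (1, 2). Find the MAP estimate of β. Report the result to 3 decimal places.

log p(β | y) = −Σ(yᵢ − βxᵢ)²/(2·9) − β²/(2·2) + const.
Setting the derivative to zero: Σxᵢ(yᵢ − βxᵢ)/9 − β/2 = 0, so β = Σxᵢyᵢ / (Σxᵢ² + σ²/τ²).
Σxᵢyᵢ = 2·6 + 2·11 + 6·27 + 6·24 + 1·2 = 342; Σxᵢ² = 81; σ²/τ² = 4.5.
β̂_MAP = 342 / (81 + 4.5) = 342/85.5 ≈ 4.000.

β̂_MAP = 4.000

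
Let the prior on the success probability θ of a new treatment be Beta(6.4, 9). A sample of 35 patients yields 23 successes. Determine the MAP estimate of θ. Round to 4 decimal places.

Prior: Beta(6.4, 9).
Data: 23 successes in 35 trials. The binomial likelihood contributes θ^23(1−θ)^12, so the posterior is Beta(6.4+23, 9+12) = Beta(29.4, 21).
For Beta(a, b) with a, b > 1 the mode is (a−1)/(a+b−2) = 28.4/48.4 ≈ 0.5868.

θ̂_MAP = 0.5868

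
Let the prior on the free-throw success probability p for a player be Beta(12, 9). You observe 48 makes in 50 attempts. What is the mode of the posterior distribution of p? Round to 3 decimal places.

p̂_MAP = 0.855

Prior: Beta(12, 9).
Data: 48 successes in 50 trials. The binomial likelihood contributes p^48(1−p)^2, so the posterior is Beta(12+48, 9+2) = Beta(60, 11).
For Beta(a, b) with a, b > 1 the mode is (a−1)/(a+b−2) = 59/69 ≈ 0.855.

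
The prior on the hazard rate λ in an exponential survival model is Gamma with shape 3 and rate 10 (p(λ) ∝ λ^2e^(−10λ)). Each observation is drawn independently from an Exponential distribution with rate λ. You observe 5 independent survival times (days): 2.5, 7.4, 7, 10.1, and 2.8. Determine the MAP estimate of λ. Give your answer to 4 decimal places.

λ̂_MAP = 0.1759

The Exponential(rate=λ) likelihood is ∝ λ^n e^(−λΣtᵢ). Here n = 5 and Σtᵢ = 2.5 + 7.4 + 7 + 10.1 + 2.8 = 29.8.
Posterior ∝ λ^2e^(−10λ) · λ^5e^(−29.8λ) = λ^7e^(−39.8λ), i.e. Gamma(8, 39.8).
Mode = (a−1)/b = 7/39.8 ≈ 0.1759.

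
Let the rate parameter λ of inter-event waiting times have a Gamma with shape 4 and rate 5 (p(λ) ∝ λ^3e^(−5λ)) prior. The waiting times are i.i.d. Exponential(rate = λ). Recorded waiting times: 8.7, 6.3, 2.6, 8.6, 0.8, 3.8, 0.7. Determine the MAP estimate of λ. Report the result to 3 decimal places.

λ̂_MAP = 0.274

The Exponential(rate=λ) likelihood is ∝ λ^n e^(−λΣtᵢ). Here n = 7 and Σtᵢ = 8.7 + 6.3 + 2.6 + 8.6 + 0.8 + 3.8 + 0.7 = 31.5.
Posterior ∝ λ^3e^(−5λ) · λ^7e^(−31.5λ) = λ^10e^(−36.5λ), i.e. Gamma(11, 36.5).
Mode = (a−1)/b = 10/36.5 ≈ 0.274.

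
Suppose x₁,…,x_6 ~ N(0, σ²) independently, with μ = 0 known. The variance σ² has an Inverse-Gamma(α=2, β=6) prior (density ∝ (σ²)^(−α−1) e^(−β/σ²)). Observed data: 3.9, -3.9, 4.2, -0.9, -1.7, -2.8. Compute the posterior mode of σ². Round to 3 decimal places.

Sum of squared deviations about the known mean: SS = (3.9−0)² + (-3.9−0)² + (4.2−0)² + (-0.9−0)² + (-1.7−0)² + (-2.8−0)² = 59.6.
The Normal likelihood contributes (σ²)^(−n/2) exp(−SS/(2σ²)), so the posterior is Inverse-Gamma(α + n/2, β + SS/2) = Inverse-Gamma(5, 35.8).
The mode of Inverse-Gamma(a, b) is b/(a+1) = 35.8/6 ≈ 5.967.

σ̂²_MAP = 5.967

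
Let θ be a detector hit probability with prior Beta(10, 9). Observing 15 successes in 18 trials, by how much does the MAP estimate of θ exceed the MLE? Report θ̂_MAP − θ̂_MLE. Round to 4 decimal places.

MAP − MLE = -0.1476

Posterior is Beta(25, 12); MAP = (25−1)/(37−2) = 24/35 ≈ 0.68571.
MLE ignores the prior: θ̂_MLE = k/n = 15/18 ≈ 0.83333.
Difference = 24/35 − 15/18 = -31/210 ≈ -0.1476.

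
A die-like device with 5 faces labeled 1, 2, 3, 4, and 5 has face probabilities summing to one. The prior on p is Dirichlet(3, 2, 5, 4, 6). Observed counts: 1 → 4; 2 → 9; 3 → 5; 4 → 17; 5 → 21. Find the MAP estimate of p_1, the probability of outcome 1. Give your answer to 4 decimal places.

The posterior is Dirichlet(αᵢ + nᵢ) = Dirichlet(7, 11, 10, 21, 27).
For a Dirichlet(a₁,…,a_K) with all aᵢ > 1, the mode has j-th component (aⱼ − 1)/(Σaᵢ − K).
Here Σaᵢ = 76 and K = 5, so p_1 = (7 − 1)/(76 − 5) = 6/71 ≈ 0.0845.

MAP estimate: 0.0845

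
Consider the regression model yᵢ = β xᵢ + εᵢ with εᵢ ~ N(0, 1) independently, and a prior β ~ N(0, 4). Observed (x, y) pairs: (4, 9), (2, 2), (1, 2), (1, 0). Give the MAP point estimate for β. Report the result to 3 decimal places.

β̂_MAP = 1.888

log p(β | y) = −Σ(yᵢ − βxᵢ)²/(2·1) − β²/(2·4) + const.
Setting the derivative to zero: Σxᵢ(yᵢ − βxᵢ)/1 − β/4 = 0, so β = Σxᵢyᵢ / (Σxᵢ² + σ²/τ²).
Σxᵢyᵢ = 4·9 + 2·2 + 1·2 + 1·0 = 42; Σxᵢ² = 22; σ²/τ² = 0.25.
β̂_MAP = 42 / (22 + 0.25) = 42/22.25 ≈ 1.888.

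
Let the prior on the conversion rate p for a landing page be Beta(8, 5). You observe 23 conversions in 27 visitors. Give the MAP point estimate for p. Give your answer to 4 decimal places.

Prior: Beta(8, 5).
Data: 23 successes in 27 trials. The binomial likelihood contributes p^23(1−p)^4, so the posterior is Beta(8+23, 5+4) = Beta(31, 9).
For Beta(a, b) with a, b > 1 the mode is (a−1)/(a+b−2) = 30/38 ≈ 0.7895.

p̂_MAP = 0.7895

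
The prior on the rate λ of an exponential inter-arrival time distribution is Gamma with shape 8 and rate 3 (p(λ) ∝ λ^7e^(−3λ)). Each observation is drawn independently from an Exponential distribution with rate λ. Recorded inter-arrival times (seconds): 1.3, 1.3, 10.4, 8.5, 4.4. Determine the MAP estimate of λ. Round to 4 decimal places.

λ̂_MAP = 0.4152

The Exponential(rate=λ) likelihood is ∝ λ^n e^(−λΣtᵢ). Here n = 5 and Σtᵢ = 1.3 + 1.3 + 10.4 + 8.5 + 4.4 = 25.9.
Posterior ∝ λ^7e^(−3λ) · λ^5e^(−25.9λ) = λ^12e^(−28.9λ), i.e. Gamma(13, 28.9).
Mode = (a−1)/b = 12/28.9 ≈ 0.4152.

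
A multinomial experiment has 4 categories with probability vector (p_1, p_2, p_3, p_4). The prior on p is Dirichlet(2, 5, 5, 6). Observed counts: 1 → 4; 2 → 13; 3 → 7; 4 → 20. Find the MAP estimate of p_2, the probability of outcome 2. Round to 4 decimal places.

The posterior is Dirichlet(αᵢ + nᵢ) = Dirichlet(6, 18, 12, 26).
For a Dirichlet(a₁,…,a_K) with all aᵢ > 1, the mode has j-th component (aⱼ − 1)/(Σaᵢ − K).
Here Σaᵢ = 62 and K = 4, so p_2 = (18 − 1)/(62 − 4) = 17/58 ≈ 0.2931.

MAP estimate: 0.2931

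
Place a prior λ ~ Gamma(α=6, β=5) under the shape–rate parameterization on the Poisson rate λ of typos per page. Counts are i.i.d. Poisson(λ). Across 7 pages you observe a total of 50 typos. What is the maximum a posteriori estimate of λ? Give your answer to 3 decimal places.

Σxᵢ = 50, n = 7.
Posterior ∝ λ^5e^(−5λ) · λ^50e^(−7λ) = λ^55e^(−12λ), i.e. Gamma(shape=56, rate=12).
The mode of a Gamma(a, b) with a ≥ 1 (shape–rate) is (a−1)/b = 55/12 ≈ 4.583.

λ̂_MAP = 4.583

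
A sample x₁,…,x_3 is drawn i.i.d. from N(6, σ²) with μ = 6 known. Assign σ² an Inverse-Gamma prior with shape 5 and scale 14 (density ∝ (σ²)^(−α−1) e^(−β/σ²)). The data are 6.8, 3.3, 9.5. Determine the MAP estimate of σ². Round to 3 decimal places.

Sum of squared deviations about the known mean: SS = (6.8−6)² + (3.3−6)² + (9.5−6)² = 20.18.
The Normal likelihood contributes (σ²)^(−n/2) exp(−SS/(2σ²)), so the posterior is Inverse-Gamma(α + n/2, β + SS/2) = Inverse-Gamma(6.5, 24.09).
The mode of Inverse-Gamma(a, b) is b/(a+1) = 24.09/7.5 ≈ 3.212.

σ̂²_MAP = 3.212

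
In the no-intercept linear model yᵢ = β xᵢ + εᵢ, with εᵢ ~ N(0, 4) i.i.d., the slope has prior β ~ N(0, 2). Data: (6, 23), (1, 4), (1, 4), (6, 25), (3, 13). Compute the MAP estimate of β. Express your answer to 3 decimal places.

β̂_MAP = 3.941

log p(β | y) = −Σ(yᵢ − βxᵢ)²/(2·4) − β²/(2·2) + const.
Setting the derivative to zero: Σxᵢ(yᵢ − βxᵢ)/4 − β/2 = 0, so β = Σxᵢyᵢ / (Σxᵢ² + σ²/τ²).
Σxᵢyᵢ = 6·23 + 1·4 + 1·4 + 6·25 + 3·13 = 335; Σxᵢ² = 83; σ²/τ² = 2.
β̂_MAP = 335 / (83 + 2) = 335/85 ≈ 3.941.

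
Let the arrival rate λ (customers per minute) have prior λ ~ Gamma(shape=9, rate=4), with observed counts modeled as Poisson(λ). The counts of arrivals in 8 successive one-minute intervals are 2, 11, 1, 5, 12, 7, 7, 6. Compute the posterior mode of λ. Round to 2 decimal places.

Σxᵢ = 2+11+1+5+12+7+7+6 = 51, with n = 8.
Posterior ∝ λ^8e^(−4λ) · λ^51e^(−8λ) = λ^59e^(−12λ), i.e. Gamma(shape=60, rate=12).
The mode of a Gamma(a, b) with a ≥ 1 (shape–rate) is (a−1)/b = 59/12 ≈ 4.92.

λ̂_MAP = 4.92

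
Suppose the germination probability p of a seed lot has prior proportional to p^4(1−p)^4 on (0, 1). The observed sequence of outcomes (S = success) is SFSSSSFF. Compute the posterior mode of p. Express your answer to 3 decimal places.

p̂_MAP = 0.563

The prior density ∝ p^4(1−p)^4 is the kernel of Beta(5, 5).
Data: 5 successes in 8 trials (from the sequence). The binomial likelihood contributes p^5(1−p)^3, so the posterior is Beta(5+5, 5+3) = Beta(10, 8).
For Beta(a, b) with a, b > 1 the mode is (a−1)/(a+b−2) = 9/16 ≈ 0.563.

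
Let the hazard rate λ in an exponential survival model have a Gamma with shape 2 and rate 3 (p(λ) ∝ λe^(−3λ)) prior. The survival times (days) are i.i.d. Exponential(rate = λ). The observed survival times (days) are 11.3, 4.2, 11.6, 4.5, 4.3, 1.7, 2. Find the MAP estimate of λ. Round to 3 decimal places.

The Exponential(rate=λ) likelihood is ∝ λ^n e^(−λΣtᵢ). Here n = 7 and Σtᵢ = 11.3 + 4.2 + 11.6 + 4.5 + 4.3 + 1.7 + 2 = 39.6.
Posterior ∝ λe^(−3λ) · λ^7e^(−39.6λ) = λ^8e^(−42.6λ), i.e. Gamma(9, 42.6).
Mode = (a−1)/b = 8/42.6 ≈ 0.188.

λ̂_MAP = 0.188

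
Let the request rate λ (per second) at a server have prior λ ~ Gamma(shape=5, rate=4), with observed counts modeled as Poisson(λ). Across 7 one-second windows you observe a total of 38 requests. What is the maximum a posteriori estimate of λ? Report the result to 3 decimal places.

Σxᵢ = 38, n = 7.
Posterior ∝ λ^4e^(−4λ) · λ^38e^(−7λ) = λ^42e^(−11λ), i.e. Gamma(shape=43, rate=11).
The mode of a Gamma(a, b) with a ≥ 1 (shape–rate) is (a−1)/b = 42/11 ≈ 3.818.

λ̂_MAP = 3.818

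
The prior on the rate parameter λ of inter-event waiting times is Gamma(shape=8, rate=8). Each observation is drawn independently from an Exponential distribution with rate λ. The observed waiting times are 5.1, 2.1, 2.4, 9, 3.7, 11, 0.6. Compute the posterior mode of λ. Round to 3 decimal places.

λ̂_MAP = 0.334

The Exponential(rate=λ) likelihood is ∝ λ^n e^(−λΣtᵢ). Here n = 7 and Σtᵢ = 5.1 + 2.1 + 2.4 + 9 + 3.7 + 11 + 0.6 = 33.9.
Posterior ∝ λ^7e^(−8λ) · λ^7e^(−33.9λ) = λ^14e^(−41.9λ), i.e. Gamma(15, 41.9).
Mode = (a−1)/b = 14/41.9 ≈ 0.334.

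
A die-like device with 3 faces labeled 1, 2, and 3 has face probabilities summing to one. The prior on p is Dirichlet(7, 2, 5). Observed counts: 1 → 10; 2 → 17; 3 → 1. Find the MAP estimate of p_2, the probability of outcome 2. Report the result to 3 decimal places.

The posterior is Dirichlet(αᵢ + nᵢ) = Dirichlet(17, 19, 6).
For a Dirichlet(a₁,…,a_K) with all aᵢ > 1, the mode has j-th component (aⱼ − 1)/(Σaᵢ − K).
Here Σaᵢ = 42 and K = 3, so p_2 = (19 − 1)/(42 − 3) = 18/39 ≈ 0.462.

MAP estimate: 0.462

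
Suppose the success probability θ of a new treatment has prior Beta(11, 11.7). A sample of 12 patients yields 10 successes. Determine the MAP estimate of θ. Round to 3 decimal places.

θ̂_MAP = 0.612

Prior: Beta(11, 11.7).
Data: 10 successes in 12 trials. The binomial likelihood contributes θ^10(1−θ)^2, so the posterior is Beta(11+10, 11.7+2) = Beta(21, 13.7).
For Beta(a, b) with a, b > 1 the mode is (a−1)/(a+b−2) = 20/32.7 ≈ 0.612.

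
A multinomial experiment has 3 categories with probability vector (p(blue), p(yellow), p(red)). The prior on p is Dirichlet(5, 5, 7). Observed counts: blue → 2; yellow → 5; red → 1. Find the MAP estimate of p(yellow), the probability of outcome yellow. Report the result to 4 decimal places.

The posterior is Dirichlet(αᵢ + nᵢ) = Dirichlet(7, 10, 8).
For a Dirichlet(a₁,…,a_K) with all aᵢ > 1, the mode has j-th component (aⱼ − 1)/(Σaᵢ − K).
Here Σaᵢ = 25 and K = 3, so p(yellow) = (10 − 1)/(25 − 3) = 9/22 ≈ 0.4091.

MAP estimate of p(yellow) = 0.4091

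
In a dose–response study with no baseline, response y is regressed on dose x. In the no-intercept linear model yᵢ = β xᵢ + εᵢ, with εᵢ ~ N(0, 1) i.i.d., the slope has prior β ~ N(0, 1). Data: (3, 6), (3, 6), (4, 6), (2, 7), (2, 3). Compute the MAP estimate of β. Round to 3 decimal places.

log p(β | y) = −Σ(yᵢ − βxᵢ)²/(2·1) − β²/(2·1) + const.
Setting the derivative to zero: Σxᵢ(yᵢ − βxᵢ)/1 − β/1 = 0, so β = Σxᵢyᵢ / (Σxᵢ² + σ²/τ²).
Σxᵢyᵢ = 3·6 + 3·6 + 4·6 + 2·7 + 2·3 = 80; Σxᵢ² = 42; σ²/τ² = 1.
β̂_MAP = 80 / (42 + 1) = 80/43 ≈ 1.860.

β̂_MAP = 1.860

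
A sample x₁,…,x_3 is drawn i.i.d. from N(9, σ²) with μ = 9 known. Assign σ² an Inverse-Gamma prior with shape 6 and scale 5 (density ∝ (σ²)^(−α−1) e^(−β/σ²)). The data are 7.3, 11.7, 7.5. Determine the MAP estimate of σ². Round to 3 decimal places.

Sum of squared deviations about the known mean: SS = (7.3−9)² + (11.7−9)² + (7.5−9)² = 12.43.
The Normal likelihood contributes (σ²)^(−n/2) exp(−SS/(2σ²)), so the posterior is Inverse-Gamma(α + n/2, β + SS/2) = Inverse-Gamma(7.5, 11.215).
The mode of Inverse-Gamma(a, b) is b/(a+1) = 11.215/8.5 ≈ 1.319.

σ̂²_MAP = 1.319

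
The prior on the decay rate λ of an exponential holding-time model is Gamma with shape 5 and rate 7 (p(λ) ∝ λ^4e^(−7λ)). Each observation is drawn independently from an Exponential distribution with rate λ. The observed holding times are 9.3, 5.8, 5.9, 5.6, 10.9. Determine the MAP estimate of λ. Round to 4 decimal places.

The Exponential(rate=λ) likelihood is ∝ λ^n e^(−λΣtᵢ). Here n = 5 and Σtᵢ = 9.3 + 5.8 + 5.9 + 5.6 + 10.9 = 37.5.
Posterior ∝ λ^4e^(−7λ) · λ^5e^(−37.5λ) = λ^9e^(−44.5λ), i.e. Gamma(10, 44.5).
Mode = (a−1)/b = 9/44.5 ≈ 0.2022.

λ̂_MAP = 0.2022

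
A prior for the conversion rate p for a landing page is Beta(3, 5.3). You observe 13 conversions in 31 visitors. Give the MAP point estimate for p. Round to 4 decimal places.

p̂_MAP = 0.4021

Prior: Beta(3, 5.3).
Data: 13 successes in 31 trials. The binomial likelihood contributes p^13(1−p)^18, so the posterior is Beta(3+13, 5.3+18) = Beta(16, 23.3).
For Beta(a, b) with a, b > 1 the mode is (a−1)/(a+b−2) = 15/37.3 ≈ 0.4021.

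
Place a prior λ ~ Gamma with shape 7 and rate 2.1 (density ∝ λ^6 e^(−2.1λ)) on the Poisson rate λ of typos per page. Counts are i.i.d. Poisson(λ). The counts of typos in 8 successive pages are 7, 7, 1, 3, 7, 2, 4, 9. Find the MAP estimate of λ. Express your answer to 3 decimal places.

λ̂_MAP = 4.554

Σxᵢ = 7+7+1+3+7+2+4+9 = 40, with n = 8.
Posterior ∝ λ^6e^(−2.1λ) · λ^40e^(−8λ) = λ^46e^(−10.1λ), i.e. Gamma(shape=47, rate=10.1).
The mode of a Gamma(a, b) with a ≥ 1 (shape–rate) is (a−1)/b = 46/10.1 ≈ 4.554.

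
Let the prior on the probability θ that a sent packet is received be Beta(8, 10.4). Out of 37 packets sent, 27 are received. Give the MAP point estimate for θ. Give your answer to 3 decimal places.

θ̂_MAP = 0.637

Prior: Beta(8, 10.4).
Data: 27 successes in 37 trials. The binomial likelihood contributes θ^27(1−θ)^10, so the posterior is Beta(8+27, 10.4+10) = Beta(35, 20.4).
For Beta(a, b) with a, b > 1 the mode is (a−1)/(a+b−2) = 34/53.4 ≈ 0.637.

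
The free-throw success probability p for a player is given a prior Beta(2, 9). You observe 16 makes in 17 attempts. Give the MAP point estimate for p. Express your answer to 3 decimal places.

p̂_MAP = 0.654

Prior: Beta(2, 9).
Data: 16 successes in 17 trials. The binomial likelihood contributes p^16(1−p)^1, so the posterior is Beta(2+16, 9+1) = Beta(18, 10).
For Beta(a, b) with a, b > 1 the mode is (a−1)/(a+b−2) = 17/26 ≈ 0.654.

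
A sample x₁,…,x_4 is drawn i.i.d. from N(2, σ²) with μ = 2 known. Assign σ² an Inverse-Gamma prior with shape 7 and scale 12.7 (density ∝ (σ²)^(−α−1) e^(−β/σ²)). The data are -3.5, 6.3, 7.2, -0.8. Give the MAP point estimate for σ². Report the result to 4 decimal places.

σ̂²_MAP = 5.4510

Sum of squared deviations about the known mean: SS = (-3.5−2)² + (6.3−2)² + (7.2−2)² + (-0.8−2)² = 83.62.
The Normal likelihood contributes (σ²)^(−n/2) exp(−SS/(2σ²)), so the posterior is Inverse-Gamma(α + n/2, β + SS/2) = Inverse-Gamma(9, 54.51).
The mode of Inverse-Gamma(a, b) is b/(a+1) = 54.51/10 ≈ 5.4510.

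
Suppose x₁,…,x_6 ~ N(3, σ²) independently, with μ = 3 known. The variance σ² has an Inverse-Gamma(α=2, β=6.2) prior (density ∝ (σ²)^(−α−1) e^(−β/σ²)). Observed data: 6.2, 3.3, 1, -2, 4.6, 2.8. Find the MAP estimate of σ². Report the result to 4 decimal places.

Sum of squared deviations about the known mean: SS = (6.2−3)² + (3.3−3)² + (1−3)² + (-2−3)² + (4.6−3)² + (2.8−3)² = 41.93.
The Normal likelihood contributes (σ²)^(−n/2) exp(−SS/(2σ²)), so the posterior is Inverse-Gamma(α + n/2, β + SS/2) = Inverse-Gamma(5, 27.165).
The mode of Inverse-Gamma(a, b) is b/(a+1) = 27.165/6 ≈ 4.5275.

σ̂²_MAP = 4.5275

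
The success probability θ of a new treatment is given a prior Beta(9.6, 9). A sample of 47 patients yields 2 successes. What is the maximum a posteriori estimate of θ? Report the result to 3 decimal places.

Prior: Beta(9.6, 9).
Data: 2 successes in 47 trials. The binomial likelihood contributes θ^2(1−θ)^45, so the posterior is Beta(9.6+2, 9+45) = Beta(11.6, 54).
For Beta(a, b) with a, b > 1 the mode is (a−1)/(a+b−2) = 10.6/63.6 ≈ 0.167.

θ̂_MAP = 0.167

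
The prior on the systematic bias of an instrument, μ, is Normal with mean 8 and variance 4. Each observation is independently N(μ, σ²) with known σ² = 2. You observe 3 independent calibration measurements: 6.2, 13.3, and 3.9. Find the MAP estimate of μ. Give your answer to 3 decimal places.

n = 3; x̄ = (6.2 + 13.3 + 3.9)/3 = 23.4/3 = 7.8.
For a Normal prior and Normal likelihood with known variance, the posterior is Normal; its mode equals its mean, the precision-weighted average.
Prior precision 1/σ₀² = 1/4 = 0.25; data precision n/σ² = 3/2 = 1.5.
μ̂ = (0.25·8 + 1.5·7.8) / (0.25 + 1.5) = 13.7/1.75 = 274/35 ≈ 7.829.

μ̂_MAP = 7.829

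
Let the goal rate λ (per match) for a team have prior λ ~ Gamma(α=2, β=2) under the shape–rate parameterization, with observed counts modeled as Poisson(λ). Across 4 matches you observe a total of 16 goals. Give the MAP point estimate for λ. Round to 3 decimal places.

Σxᵢ = 16, n = 4.
Posterior ∝ λe^(−2λ) · λ^16e^(−4λ) = λ^17e^(−6λ), i.e. Gamma(shape=18, rate=6).
The mode of a Gamma(a, b) with a ≥ 1 (shape–rate) is (a−1)/b = 17/6 ≈ 2.833.

λ̂_MAP = 2.833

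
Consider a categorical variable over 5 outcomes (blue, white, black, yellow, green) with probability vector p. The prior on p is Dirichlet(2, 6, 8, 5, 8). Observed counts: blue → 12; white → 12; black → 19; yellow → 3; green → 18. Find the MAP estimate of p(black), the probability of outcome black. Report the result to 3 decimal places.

The posterior is Dirichlet(αᵢ + nᵢ) = Dirichlet(14, 18, 27, 8, 26).
For a Dirichlet(a₁,…,a_K) with all aᵢ > 1, the mode has j-th component (aⱼ − 1)/(Σaᵢ − K).
Here Σaᵢ = 93 and K = 5, so p(black) = (27 − 1)/(93 − 5) = 26/88 ≈ 0.295.

MAP estimate of p(black) = 0.295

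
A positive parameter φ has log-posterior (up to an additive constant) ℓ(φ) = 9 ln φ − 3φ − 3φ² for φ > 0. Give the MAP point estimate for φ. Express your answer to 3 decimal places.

φ̂_MAP = 1.000

ℓ'(φ) = 9/φ − 3 − 6φ. Setting this to zero and multiplying by φ: 6φ² + 3φ − 9 = 0.
φ = (−3 + √(3² + 4·6·9)) / (2·6) = (−3 + √225) / 12 = (−3 + 15)/12 = 1.
ℓ''(φ) = −9/φ² − 6 < 0, confirming a maximum.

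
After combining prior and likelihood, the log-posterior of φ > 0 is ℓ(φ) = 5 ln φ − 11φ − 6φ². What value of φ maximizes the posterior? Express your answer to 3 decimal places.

ℓ'(φ) = 5/φ − 11 − 12φ. Setting this to zero and multiplying by φ: 12φ² + 11φ − 5 = 0.
φ = (−11 + √(11² + 4·12·5)) / (2·12) = (−11 + √361) / 24 = (−11 + 19)/24 = 1/3.
ℓ''(φ) = −5/φ² − 12 < 0, confirming a maximum.

φ̂_MAP = 0.333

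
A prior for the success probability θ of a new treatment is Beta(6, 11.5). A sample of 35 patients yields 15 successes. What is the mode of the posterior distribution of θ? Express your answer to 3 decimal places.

θ̂_MAP = 0.396

Prior: Beta(6, 11.5).
Data: 15 successes in 35 trials. The binomial likelihood contributes θ^15(1−θ)^20, so the posterior is Beta(6+15, 11.5+20) = Beta(21, 31.5).
For Beta(a, b) with a, b > 1 the mode is (a−1)/(a+b−2) = 20/50.5 ≈ 0.396.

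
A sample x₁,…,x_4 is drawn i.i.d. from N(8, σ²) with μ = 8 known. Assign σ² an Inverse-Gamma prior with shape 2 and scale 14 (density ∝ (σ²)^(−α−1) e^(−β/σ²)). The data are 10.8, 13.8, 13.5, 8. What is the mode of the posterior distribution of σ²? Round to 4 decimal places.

σ̂²_MAP = 9.9730

Sum of squared deviations about the known mean: SS = (10.8−8)² + (13.8−8)² + (13.5−8)² + (8−8)² = 71.73.
The Normal likelihood contributes (σ²)^(−n/2) exp(−SS/(2σ²)), so the posterior is Inverse-Gamma(α + n/2, β + SS/2) = Inverse-Gamma(4, 49.865).
The mode of Inverse-Gamma(a, b) is b/(a+1) = 49.865/5 ≈ 9.9730.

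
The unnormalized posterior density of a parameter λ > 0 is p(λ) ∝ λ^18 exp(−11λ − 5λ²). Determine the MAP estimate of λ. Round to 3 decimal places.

ℓ'(λ) = 18/λ − 11 − 10λ. Setting this to zero and multiplying by λ: 10λ² + 11λ − 18 = 0.
λ = (−11 + √(11² + 4·10·18)) / (2·10) = (−11 + √841) / 20 = (−11 + 29)/20 = 9/10.
ℓ''(λ) = −18/λ² − 10 < 0, confirming a maximum.

λ̂_MAP = 0.900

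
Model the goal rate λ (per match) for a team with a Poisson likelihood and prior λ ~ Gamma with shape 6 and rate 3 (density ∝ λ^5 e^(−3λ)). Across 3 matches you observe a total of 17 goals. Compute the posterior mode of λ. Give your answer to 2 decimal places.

Σxᵢ = 17, n = 3.
Posterior ∝ λ^5e^(−3λ) · λ^17e^(−3λ) = λ^22e^(−6λ), i.e. Gamma(shape=23, rate=6).
The mode of a Gamma(a, b) with a ≥ 1 (shape–rate) is (a−1)/b = 22/6 ≈ 3.67.

λ̂_MAP = 3.67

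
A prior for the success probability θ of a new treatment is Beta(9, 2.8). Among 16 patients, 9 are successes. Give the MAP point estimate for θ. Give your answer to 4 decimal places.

Prior: Beta(9, 2.8).
Data: 9 successes in 16 trials. The binomial likelihood contributes θ^9(1−θ)^7, so the posterior is Beta(9+9, 2.8+7) = Beta(18, 9.8).
For Beta(a, b) with a, b > 1 the mode is (a−1)/(a+b−2) = 17/25.8 ≈ 0.6589.

θ̂_MAP = 0.6589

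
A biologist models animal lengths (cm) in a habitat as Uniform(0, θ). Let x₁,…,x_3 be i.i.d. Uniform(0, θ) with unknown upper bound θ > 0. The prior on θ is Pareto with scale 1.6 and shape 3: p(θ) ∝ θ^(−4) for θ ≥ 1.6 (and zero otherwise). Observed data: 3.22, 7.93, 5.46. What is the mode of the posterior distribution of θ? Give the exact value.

θ̂_MAP = 7.93

The Uniform(0, θ) likelihood is θ^(−n) for θ ≥ max(xᵢ), zero otherwise. Here max(xᵢ) = 7.93.
Posterior ∝ θ^(−4) · θ^(−3) = θ^(−7) on θ ≥ max(1.6, 7.93) = 7.93.
This density is strictly decreasing in θ, so the posterior mode lies at the lower boundary of the support.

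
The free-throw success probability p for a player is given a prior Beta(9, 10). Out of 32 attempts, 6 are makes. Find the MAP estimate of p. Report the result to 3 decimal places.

Prior: Beta(9, 10).
Data: 6 successes in 32 trials. The binomial likelihood contributes p^6(1−p)^26, so the posterior is Beta(9+6, 10+26) = Beta(15, 36).
For Beta(a, b) with a, b > 1 the mode is (a−1)/(a+b−2) = 14/49 ≈ 0.286.

p̂_MAP = 0.286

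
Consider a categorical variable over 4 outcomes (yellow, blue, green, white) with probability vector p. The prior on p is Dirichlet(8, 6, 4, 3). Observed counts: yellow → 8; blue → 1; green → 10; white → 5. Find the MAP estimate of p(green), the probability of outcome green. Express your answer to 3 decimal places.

MAP estimate of p(green) = 0.317

The posterior is Dirichlet(αᵢ + nᵢ) = Dirichlet(16, 7, 14, 8).
For a Dirichlet(a₁,…,a_K) with all aᵢ > 1, the mode has j-th component (aⱼ − 1)/(Σaᵢ − K).
Here Σaᵢ = 45 and K = 4, so p(green) = (14 − 1)/(45 − 4) = 13/41 ≈ 0.317.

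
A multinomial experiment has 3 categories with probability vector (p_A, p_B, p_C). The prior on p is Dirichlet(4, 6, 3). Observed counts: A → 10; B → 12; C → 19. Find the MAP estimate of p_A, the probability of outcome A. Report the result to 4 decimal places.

The posterior is Dirichlet(αᵢ + nᵢ) = Dirichlet(14, 18, 22).
For a Dirichlet(a₁,…,a_K) with all aᵢ > 1, the mode has j-th component (aⱼ − 1)/(Σaᵢ − K).
Here Σaᵢ = 54 and K = 3, so p_A = (14 − 1)/(54 − 3) = 13/51 ≈ 0.2549.

MAP estimate of p_A = 0.2549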